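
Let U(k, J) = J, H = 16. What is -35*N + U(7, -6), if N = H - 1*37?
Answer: 729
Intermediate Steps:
N = -21 (N = 16 - 1*37 = 16 - 37 = -21)
-35*N + U(7, -6) = -35*(-21) - 6 = 735 - 6 = 729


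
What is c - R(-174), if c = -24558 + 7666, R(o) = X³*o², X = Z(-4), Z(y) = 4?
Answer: -1954556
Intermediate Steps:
X = 4
R(o) = 64*o² (R(o) = 4³*o² = 64*o²)
c = -16892
c - R(-174) = -16892 - 64*(-174)² = -16892 - 64*30276 = -16892 - 1*1937664 = -16892 - 1937664 = -1954556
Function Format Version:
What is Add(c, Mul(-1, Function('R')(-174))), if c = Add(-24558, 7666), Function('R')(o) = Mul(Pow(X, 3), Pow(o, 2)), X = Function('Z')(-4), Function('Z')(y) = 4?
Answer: -1954556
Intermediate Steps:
X = 4
Function('R')(o) = Mul(64, Pow(o, 2)) (Function('R')(o) = Mul(Pow(4, 3), Pow(o, 2)) = Mul(64, Pow(o, 2)))
c = -16892
Add(c, Mul(-1, Function('R')(-174))) = Add(-16892, Mul(-1, Mul(64, Pow(-174, 2)))) = Add(-16892, Mul(-1, Mul(64, 30276))) = Add(-16892, Mul(-1, 1937664)) = Add(-16892, -1937664) = -1954556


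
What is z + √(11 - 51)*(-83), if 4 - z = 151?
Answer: -147 - 166*I*√10 ≈ -147.0 - 524.94*I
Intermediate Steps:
z = -147 (z = 4 - 1*151 = 4 - 151 = -147)
z + √(11 - 51)*(-83) = -147 + √(11 - 51)*(-83) = -147 + √(-40)*(-83) = -147 + (2*I*√10)*(-83) = -147 - 166*I*√10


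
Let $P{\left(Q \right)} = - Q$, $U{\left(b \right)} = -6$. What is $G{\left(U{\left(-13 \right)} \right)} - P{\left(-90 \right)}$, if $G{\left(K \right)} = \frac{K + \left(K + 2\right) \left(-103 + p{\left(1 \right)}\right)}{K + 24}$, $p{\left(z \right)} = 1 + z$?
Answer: $- \frac{611}{9} \approx -67.889$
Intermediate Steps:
$G{\left(K \right)} = \frac{-202 - 100 K}{24 + K}$ ($G{\left(K \right)} = \frac{K + \left(K + 2\right) \left(-103 + \left(1 + 1\right)\right)}{K + 24} = \frac{K + \left(2 + K\right) \left(-103 + 2\right)}{24 + K} = \frac{K + \left(2 + K\right) \left(-101\right)}{24 + K} = \frac{K - \left(202 + 101 K\right)}{24 + K} = \frac{-202 - 100 K}{24 + K}$)
$G{\left(U{\left(-13 \right)} \right)} - P{\left(-90 \right)} = \frac{2 \left(-101 - -300\right)}{24 - 6} - \left(-1\right) \left(-90\right) = \frac{2 \left(-101 + 300\right)}{18} - 90 = 2 \cdot \frac{1}{18} \cdot 199 - 90 = \frac{199}{9} - 90 = - \frac{611}{9}$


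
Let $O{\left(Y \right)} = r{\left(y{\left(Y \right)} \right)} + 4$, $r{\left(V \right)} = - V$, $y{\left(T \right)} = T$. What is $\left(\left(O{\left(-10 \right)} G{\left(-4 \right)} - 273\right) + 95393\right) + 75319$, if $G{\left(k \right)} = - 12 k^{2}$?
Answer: $167751$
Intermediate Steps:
$O{\left(Y \right)} = 4 - Y$ ($O{\left(Y \right)} = - Y + 4 = 4 - Y$)
$\left(\left(O{\left(-10 \right)} G{\left(-4 \right)} - 273\right) + 95393\right) + 75319 = \left(\left(\left(4 - -10\right) \left(- 12 \left(-4\right)^{2}\right) - 273\right) + 95393\right) + 75319 = \left(\left(\left(4 + 10\right) \left(\left(-12\right) 16\right) - 273\right) + 95393\right) + 75319 = \left(\left(14 \left(-192\right) - 273\right) + 95393\right) + 75319 = \left(\left(-2688 - 273\right) + 95393\right) + 75319 = \left(-2961 + 95393\right) + 75319 = 92432 + 75319 = 167751$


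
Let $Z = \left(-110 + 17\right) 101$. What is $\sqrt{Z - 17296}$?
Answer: $i \sqrt{26689} \approx 163.37 i$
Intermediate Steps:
$Z = -9393$ ($Z = \left(-93\right) 101 = -9393$)
$\sqrt{Z - 17296} = \sqrt{-9393 - 17296} = \sqrt{-26689} = i \sqrt{26689}$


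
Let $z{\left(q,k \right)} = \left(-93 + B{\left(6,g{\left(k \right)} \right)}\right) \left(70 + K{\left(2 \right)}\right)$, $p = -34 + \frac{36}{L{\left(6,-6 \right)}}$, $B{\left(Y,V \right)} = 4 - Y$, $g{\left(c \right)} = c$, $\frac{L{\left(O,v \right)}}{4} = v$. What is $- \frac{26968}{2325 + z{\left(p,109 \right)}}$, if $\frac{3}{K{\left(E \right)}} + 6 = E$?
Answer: $\frac{107872}{17015} \approx 6.3398$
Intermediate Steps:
$L{\left(O,v \right)} = 4 v$
$K{\left(E \right)} = \frac{3}{-6 + E}$
$p = - \frac{71}{2}$ ($p = -34 + \frac{36}{4 \left(-6\right)} = -34 + \frac{36}{-24} = -34 + 36 \left(- \frac{1}{24}\right) = -34 - \frac{3}{2} = - \frac{71}{2} \approx -35.5$)
$z{\left(q,k \right)} = - \frac{26315}{4}$ ($z{\left(q,k \right)} = \left(-93 + \left(4 - 6\right)\right) \left(70 + \frac{3}{-6 + 2}\right) = \left(-93 + \left(4 - 6\right)\right) \left(70 + \frac{3}{-4}\right) = \left(-93 - 2\right) \left(70 + 3 \left(- \frac{1}{4}\right)\right) = - 95 \left(70 - \frac{3}{4}\right) = \left(-95\right) \frac{277}{4} = - \frac{26315}{4}$)
$- \frac{26968}{2325 + z{\left(p,109 \right)}} = - \frac{26968}{2325 - \frac{26315}{4}} = - \frac{26968}{- \frac{17015}{4}} = \left(-26968\right) \left(- \frac{4}{17015}\right) = \frac{107872}{17015}$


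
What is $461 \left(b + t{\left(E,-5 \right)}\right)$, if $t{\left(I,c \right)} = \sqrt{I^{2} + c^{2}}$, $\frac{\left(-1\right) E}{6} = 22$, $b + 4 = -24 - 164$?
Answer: $-88512 + 461 \sqrt{17449} \approx -27616.0$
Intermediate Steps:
$b = -192$ ($b = -4 - 188 = -192$)
$E = -132$ ($E = \left(-6\right) 22 = -132$)
$461 \left(b + t{\left(E,-5 \right)}\right) = 461 \left(-192 + \sqrt{\left(-132\right)^{2} + \left(-5\right)^{2}}\right) = 461 \left(-192 + \sqrt{17424 + 25}\right) = 461 \left(-192 + \sqrt{17449}\right) = -88512 + 461 \sqrt{17449}$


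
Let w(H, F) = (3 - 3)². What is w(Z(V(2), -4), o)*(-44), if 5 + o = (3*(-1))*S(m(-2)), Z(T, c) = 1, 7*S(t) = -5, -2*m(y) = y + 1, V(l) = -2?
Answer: 0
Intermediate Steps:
m(y) = -½ - y/2 (m(y) = -(y + 1)/2 = -(1 + y)/2 = -½ - y/2)
S(t) = -5/7 (S(t) = (⅐)*(-5) = -5/7)
o = -20/7 (o = -5 + (3*(-1))*(-5/7) = -5 - 3*(-5/7) = -5 + 15/7 = -20/7 ≈ -2.8571)
w(H, F) = 0 (w(H, F) = 0² = 0)
w(Z(V(2), -4), o)*(-44) = 0*(-44) = 0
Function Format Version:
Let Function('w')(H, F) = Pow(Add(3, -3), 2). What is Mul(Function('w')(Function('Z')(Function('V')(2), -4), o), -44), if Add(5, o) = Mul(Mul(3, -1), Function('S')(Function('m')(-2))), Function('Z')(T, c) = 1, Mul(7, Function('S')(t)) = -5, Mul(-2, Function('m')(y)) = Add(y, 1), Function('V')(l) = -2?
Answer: 0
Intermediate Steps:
Function('m')(y) = Add(Rational(-1, 2), Mul(Rational(-1, 2), y)) (Function('m')(y) = Mul(Rational(-1, 2), Add(y, 1)) = Mul(Rational(-1, 2), Add(1, y)) = Add(Rational(-1, 2), Mul(Rational(-1, 2), y)))
Function('S')(t) = Rational(-5, 7) (Function('S')(t) = Mul(Rational(1, 7), -5) = Rational(-5, 7))
o = Rational(-20, 7) (o = Add(-5, Mul(Mul(3, -1), Rational(-5, 7))) = Add(-5, Mul(-3, Rational(-5, 7))) = Add(-5, Rational(15, 7)) = Rational(-20, 7) ≈ -2.8571)
Function('w')(H, F) = 0 (Function('w')(H, F) = Pow(0, 2) = 0)
Mul(Function('w')(Function('Z')(Function('V')(2), -4), o), -44) = Mul(0, -44) = 0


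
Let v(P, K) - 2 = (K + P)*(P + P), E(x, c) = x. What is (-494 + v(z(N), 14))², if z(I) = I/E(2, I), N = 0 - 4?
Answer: 291600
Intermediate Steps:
N = -4
z(I) = I/2
v(P, K) = 2 + 2*P*(K + P) (v(P, K) = 2 + (K + P)*(P + P) = 2 + (K + P)*(2*P) = 2 + 2*P*(K + P))
(-494 + v(z(N), 14))² = (-494 + (2 + 2*((½)*(-4))² + 2*14*((½)*(-4))))² = (-494 + (2 + 2*(-2)² + 2*14*(-2)))² = (-494 + (2 + 2*4 - 56))² = (-494 + (2 + 8 - 56))² = (-494 - 46)² = (-540)² = 291600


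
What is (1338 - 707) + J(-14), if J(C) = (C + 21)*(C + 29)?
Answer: 736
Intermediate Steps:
J(C) = (21 + C)*(29 + C)
(1338 - 707) + J(-14) = (1338 - 707) + (609 + (-14)² + 50*(-14)) = 631 + (609 + 196 - 700) = 631 + 105 = 736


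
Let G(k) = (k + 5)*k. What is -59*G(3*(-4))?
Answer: -4956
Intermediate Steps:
G(k) = k*(5 + k) (G(k) = (5 + k)*k = k*(5 + k))
-59*G(3*(-4)) = -59*3*(-4)*(5 + 3*(-4)) = -(-708)*(5 - 12) = -(-708)*(-7) = -59*84 = -4956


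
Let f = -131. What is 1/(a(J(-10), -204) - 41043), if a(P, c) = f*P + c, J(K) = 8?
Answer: -1/42295 ≈ -2.3643e-5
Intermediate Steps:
a(P, c) = c - 131*P (a(P, c) = -131*P + c = c - 131*P)
1/(a(J(-10), -204) - 41043) = 1/((-204 - 131*8) - 41043) = 1/((-204 - 1048) - 41043) = 1/(-1252 - 41043) = 1/(-42295) = -1/42295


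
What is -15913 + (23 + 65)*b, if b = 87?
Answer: -8257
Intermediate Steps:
-15913 + (23 + 65)*b = -15913 + (23 + 65)*87 = -15913 + 88*87 = -15913 + 7656 = -8257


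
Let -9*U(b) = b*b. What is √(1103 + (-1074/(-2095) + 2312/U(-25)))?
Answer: √117430541837/10475 ≈ 32.714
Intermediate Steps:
U(b) = -b²/9 (U(b) = -b*b/9 = -b²/9)
√(1103 + (-1074/(-2095) + 2312/U(-25))) = √(1103 + (-1074/(-2095) + 2312/((-⅑*(-25)²)))) = √(1103 + (-1074*(-1/2095) + 2312/((-⅑*625)))) = √(1103 + (1074/2095 + 2312/(-625/9))) = √(1103 + (1074/2095 + 2312*(-9/625))) = √(1103 + (1074/2095 - 20808/625)) = √(1103 - 8584302/261875) = √(280263823/261875) = √117430541837/10475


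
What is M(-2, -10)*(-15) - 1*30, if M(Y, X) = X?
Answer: 120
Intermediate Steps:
M(-2, -10)*(-15) - 1*30 = -10*(-15) - 1*30 = 150 - 30 = 120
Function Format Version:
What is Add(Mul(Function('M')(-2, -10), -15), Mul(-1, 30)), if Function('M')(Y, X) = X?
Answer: 120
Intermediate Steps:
Add(Mul(Function('M')(-2, -10), -15), Mul(-1, 30)) = Add(Mul(-10, -15), Mul(-1, 30)) = Add(150, -30) = 120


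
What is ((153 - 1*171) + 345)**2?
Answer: 106929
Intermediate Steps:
((153 - 1*171) + 345)**2 = ((153 - 171) + 345)**2 = (-18 + 345)**2 = 327**2 = 106929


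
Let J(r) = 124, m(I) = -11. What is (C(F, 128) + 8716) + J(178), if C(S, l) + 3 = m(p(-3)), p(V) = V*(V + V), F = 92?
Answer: 8826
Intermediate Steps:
p(V) = 2*V² (p(V) = V*(2*V) = 2*V²)
C(S, l) = -14 (C(S, l) = -3 - 11 = -14)
(C(F, 128) + 8716) + J(178) = (-14 + 8716) + 124 = 8702 + 124 = 8826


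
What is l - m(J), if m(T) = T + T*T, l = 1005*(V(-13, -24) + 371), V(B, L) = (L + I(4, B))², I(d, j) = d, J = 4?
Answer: 774835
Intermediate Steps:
V(B, L) = (4 + L)² (V(B, L) = (L + 4)² = (4 + L)²)
l = 774855 (l = 1005*((4 - 24)² + 371) = 1005*((-20)² + 371) = 1005*(400 + 371) = 1005*771 = 774855)
m(T) = T + T²
l - m(J) = 774855 - 4*(1 + 4) = 774855 - 4*5 = 774855 - 1*20 = 774855 - 20 = 774835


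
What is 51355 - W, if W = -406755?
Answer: 458110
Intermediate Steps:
51355 - W = 51355 - 1*(-406755) = 51355 + 406755 = 458110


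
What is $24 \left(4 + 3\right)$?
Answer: $168$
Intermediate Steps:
$24 \left(4 + 3\right) = 24 \cdot 7 = 168$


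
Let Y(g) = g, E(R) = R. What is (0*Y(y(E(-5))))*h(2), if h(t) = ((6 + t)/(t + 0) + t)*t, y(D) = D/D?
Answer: 0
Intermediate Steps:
y(D) = 1
h(t) = t*(t + (6 + t)/t) (h(t) = ((6 + t)/t + t)*t = (t + (6 + t)/t)*t = t*(t + (6 + t)/t))
(0*Y(y(E(-5))))*h(2) = (0*1)*(6 + 2 + 2²) = 0*(6 + 2 + 4) = 0*12 = 0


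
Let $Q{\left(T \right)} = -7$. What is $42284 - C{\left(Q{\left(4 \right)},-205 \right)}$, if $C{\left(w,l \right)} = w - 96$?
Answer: $42387$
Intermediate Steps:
$C{\left(w,l \right)} = -96 + w$ ($C{\left(w,l \right)} = w - 96 = -96 + w$)
$42284 - C{\left(Q{\left(4 \right)},-205 \right)} = 42284 - \left(-96 - 7\right) = 42284 - -103 = 42284 + 103 = 42387$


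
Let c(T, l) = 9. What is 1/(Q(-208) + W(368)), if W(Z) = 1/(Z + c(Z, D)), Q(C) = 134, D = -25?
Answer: 377/50519 ≈ 0.0074625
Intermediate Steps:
W(Z) = 1/(9 + Z) (W(Z) = 1/(Z + 9) = 1/(9 + Z))
1/(Q(-208) + W(368)) = 1/(134 + 1/(9 + 368)) = 1/(134 + 1/377) = 1/(50519/377) = 377/50519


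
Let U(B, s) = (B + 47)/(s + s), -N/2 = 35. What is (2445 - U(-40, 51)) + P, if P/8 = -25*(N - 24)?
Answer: 2166983/102 ≈ 21245.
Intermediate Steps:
N = -70 (N = -2*35 = -70)
U(B, s) = (47 + B)/(2*s) (U(B, s) = (47 + B)/((2*s)) = (47 + B)*(1/(2*s)) = (47 + B)/(2*s))
P = 18800 (P = 8*(-25*(-70 - 24)) = 8*(-25*(-94)) = 8*2350 = 18800)
(2445 - U(-40, 51)) + P = (2445 - (47 - 40)/(2*51)) + 18800 = (2445 - 7/(2*51)) + 18800 = (2445 - 1*7/102) + 18800 = (2445 - 7/102) + 18800 = 249383/102 + 18800 = 2166983/102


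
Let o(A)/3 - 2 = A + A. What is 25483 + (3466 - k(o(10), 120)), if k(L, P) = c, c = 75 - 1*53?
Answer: 28927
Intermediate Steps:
o(A) = 6 + 6*A (o(A) = 6 + 3*(A + A) = 6 + 3*(2*A) = 6 + 6*A)
c = 22 (c = 75 - 53 = 22)
k(L, P) = 22
25483 + (3466 - k(o(10), 120)) = 25483 + (3466 - 1*22) = 25483 + (3466 - 22) = 25483 + 3444 = 28927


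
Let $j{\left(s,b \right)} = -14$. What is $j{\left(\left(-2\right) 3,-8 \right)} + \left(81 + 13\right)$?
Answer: $80$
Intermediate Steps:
$j{\left(\left(-2\right) 3,-8 \right)} + \left(81 + 13\right) = -14 + \left(81 + 13\right) = -14 + 94 = 80$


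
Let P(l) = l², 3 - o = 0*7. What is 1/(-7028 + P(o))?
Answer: -1/7019 ≈ -0.00014247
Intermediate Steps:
o = 3 (o = 3 - 0*7 = 3 - 1*0 = 3 + 0 = 3)
1/(-7028 + P(o)) = 1/(-7028 + 3²) = 1/(-7028 + 9) = 1/(-7019) = -1/7019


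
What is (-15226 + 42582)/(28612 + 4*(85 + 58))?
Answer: 6839/7296 ≈ 0.93736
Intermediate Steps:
(-15226 + 42582)/(28612 + 4*(85 + 58)) = 27356/(28612 + 4*143) = 27356/(28612 + 572) = 27356/29184 = 27356*(1/29184) = 6839/7296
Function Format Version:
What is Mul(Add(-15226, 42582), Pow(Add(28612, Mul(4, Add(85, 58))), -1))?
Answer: Rational(6839, 7296) ≈ 0.93736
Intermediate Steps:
Mul(Add(-15226, 42582), Pow(Add(28612, Mul(4, Add(85, 58))), -1)) = Mul(27356, Pow(Add(28612, Mul(4, 143)), -1)) = Mul(27356, Pow(Add(28612, 572), -1)) = Mul(27356, Pow(29184, -1)) = Mul(27356, Rational(1, 29184)) = Rational(6839, 7296)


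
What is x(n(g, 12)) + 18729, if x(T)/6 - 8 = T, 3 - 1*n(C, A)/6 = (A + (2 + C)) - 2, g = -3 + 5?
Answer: 18381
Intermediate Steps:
g = 2
n(C, A) = 18 - 6*A - 6*C (n(C, A) = 18 - 6*((A + (2 + C)) - 2) = 18 - 6*((2 + A + C) - 2) = 18 - 6*(A + C) = 18 + (-6*A - 6*C) = 18 - 6*A - 6*C)
x(T) = 48 + 6*T
x(n(g, 12)) + 18729 = (48 + 6*(18 - 6*12 - 6*2)) + 18729 = (48 + 6*(18 - 72 - 12)) + 18729 = (48 + 6*(-66)) + 18729 = (48 - 396) + 18729 = -348 + 18729 = 18381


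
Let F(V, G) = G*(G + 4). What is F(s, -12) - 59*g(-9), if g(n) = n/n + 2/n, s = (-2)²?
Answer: 451/9 ≈ 50.111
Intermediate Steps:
s = 4
F(V, G) = G*(4 + G)
g(n) = 1 + 2/n
F(s, -12) - 59*g(-9) = -12*(4 - 12) - 59*(2 - 9)/(-9) = -12*(-8) - (-59)*(-7)/9 = 96 - 59*7/9 = 96 - 413/9 = 451/9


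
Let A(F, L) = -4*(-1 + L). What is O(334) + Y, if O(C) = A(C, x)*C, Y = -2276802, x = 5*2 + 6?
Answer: -2296842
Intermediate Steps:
x = 16 (x = 10 + 6 = 16)
A(F, L) = 4 - 4*L
O(C) = -60*C (O(C) = (4 - 4*16)*C = (4 - 64)*C = -60*C)
O(334) + Y = -60*334 - 2276802 = -20040 - 2276802 = -2296842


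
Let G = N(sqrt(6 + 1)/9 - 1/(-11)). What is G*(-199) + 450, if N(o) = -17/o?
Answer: -2669553/766 + 3684087*sqrt(7)/766 ≈ 9239.7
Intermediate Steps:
G = -17/(1/11 + sqrt(7)/9) (G = -17/(sqrt(6 + 1)/9 - 1/(-11)) = -17/(sqrt(7)*(1/9) - 1*(-1/11)) = -17/(sqrt(7)/9 + 1/11) = -17/(1/11 + sqrt(7)/9) ≈ -44.169)
G*(-199) + 450 = (15147/766 - 18513*sqrt(7)/766)*(-199) + 450 = (-3014253/766 + 3684087*sqrt(7)/766) + 450 = -2669553/766 + 3684087*sqrt(7)/766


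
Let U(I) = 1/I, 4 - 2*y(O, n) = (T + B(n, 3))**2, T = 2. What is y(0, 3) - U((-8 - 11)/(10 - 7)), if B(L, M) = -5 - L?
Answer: -301/19 ≈ -15.842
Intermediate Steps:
y(O, n) = 2 - (-3 - n)**2/2 (y(O, n) = 2 - (2 + (-5 - n))**2/2 = 2 - (-3 - n)**2/2)
y(0, 3) - U((-8 - 11)/(10 - 7)) = (2 - (3 + 3)**2/2) - 1/((-8 - 11)/(10 - 7)) = (2 - 1/2*6**2) - 1/((-19/3)) = (2 - 1/2*36) - 1/((-19*1/3)) = (2 - 18) - 1/(-19/3) = -16 - 1*(-3/19) = -16 + 3/19 = -301/19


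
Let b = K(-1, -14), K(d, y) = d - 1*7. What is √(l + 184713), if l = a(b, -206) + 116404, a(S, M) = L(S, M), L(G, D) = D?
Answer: √300911 ≈ 548.55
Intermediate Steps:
K(d, y) = -7 + d (K(d, y) = d - 7 = -7 + d)
b = -8 (b = -7 - 1 = -8)
a(S, M) = M
l = 116198 (l = -206 + 116404 = 116198)
√(l + 184713) = √(116198 + 184713) = √300911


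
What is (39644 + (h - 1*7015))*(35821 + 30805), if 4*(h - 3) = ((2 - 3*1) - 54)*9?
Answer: 4331789329/2 ≈ 2.1659e+9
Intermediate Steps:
h = -483/4 (h = 3 + (((2 - 3*1) - 54)*9)/4 = 3 + (((2 - 3) - 54)*9)/4 = 3 + ((-1 - 54)*9)/4 = 3 + (-55*9)/4 = 3 + (1/4)*(-495) = 3 - 495/4 = -483/4 ≈ -120.75)
(39644 + (h - 1*7015))*(35821 + 30805) = (39644 + (-483/4 - 1*7015))*(35821 + 30805) = (39644 + (-483/4 - 7015))*66626 = (39644 - 28543/4)*66626 = (130033/4)*66626 = 4331789329/2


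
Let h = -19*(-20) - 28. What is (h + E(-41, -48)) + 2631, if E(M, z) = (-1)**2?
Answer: 2984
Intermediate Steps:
E(M, z) = 1
h = 352 (h = 380 - 28 = 352)
(h + E(-41, -48)) + 2631 = (352 + 1) + 2631 = 353 + 2631 = 2984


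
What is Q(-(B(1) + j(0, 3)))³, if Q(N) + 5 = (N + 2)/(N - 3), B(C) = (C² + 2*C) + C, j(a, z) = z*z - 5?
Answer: -117649/1331 ≈ -88.391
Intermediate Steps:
j(a, z) = -5 + z² (j(a, z) = z² - 5 = -5 + z²)
B(C) = C² + 3*C
Q(N) = -5 + (2 + N)/(-3 + N) (Q(N) = -5 + (N + 2)/(N - 3) = -5 + (2 + N)/(-3 + N))
Q(-(B(1) + j(0, 3)))³ = ((17 - (-4)*(1*(3 + 1) + (-5 + 3²)))/(-3 - (1*(3 + 1) + (-5 + 3²))))³ = ((17 - (-4)*(1*4 + (-5 + 9)))/(-3 - (1*4 + (-5 + 9))))³ = ((17 - (-4)*(4 + 4))/(-3 - (4 + 4)))³ = ((17 - (-4)*8)/(-3 - 1*8))³ = ((17 - 4*(-8))/(-3 - 8))³ = ((17 + 32)/(-11))³ = (-1/11*49)³ = (-49/11)³ = -117649/1331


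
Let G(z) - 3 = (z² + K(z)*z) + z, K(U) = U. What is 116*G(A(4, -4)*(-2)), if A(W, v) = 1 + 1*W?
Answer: 22388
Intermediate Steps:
A(W, v) = 1 + W
G(z) = 3 + z + 2*z² (G(z) = 3 + ((z² + z*z) + z) = 3 + ((z² + z²) + z) = 3 + (2*z² + z) = 3 + (z + 2*z²) = 3 + z + 2*z²)
116*G(A(4, -4)*(-2)) = 116*(3 + (1 + 4)*(-2) + 2*((1 + 4)*(-2))²) = 116*(3 + 5*(-2) + 2*(5*(-2))²) = 116*(3 - 10 + 2*(-10)²) = 116*(3 - 10 + 2*100) = 116*(3 - 10 + 200) = 116*193 = 22388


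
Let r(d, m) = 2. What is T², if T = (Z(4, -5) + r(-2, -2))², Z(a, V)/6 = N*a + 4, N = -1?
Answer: 16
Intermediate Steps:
Z(a, V) = 24 - 6*a (Z(a, V) = 6*(-a + 4) = 6*(4 - a) = 24 - 6*a)
T = 4 (T = ((24 - 6*4) + 2)² = ((24 - 24) + 2)² = (0 + 2)² = 2² = 4)
T² = 4² = 16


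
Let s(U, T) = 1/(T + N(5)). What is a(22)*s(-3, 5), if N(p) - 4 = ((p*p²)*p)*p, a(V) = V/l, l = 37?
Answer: 11/57979 ≈ 0.00018972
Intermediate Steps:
a(V) = V/37
N(p) = 4 + p⁵ (N(p) = 4 + ((p*p²)*p)*p = 4 + (p³*p)*p = 4 + p⁴*p = 4 + p⁵)
s(U, T) = 1/(3129 + T) (s(U, T) = 1/(T + (4 + 5⁵)) = 1/(T + (4 + 3125)) = 1/(T + 3129) = 1/(3129 + T))
a(22)*s(-3, 5) = ((1/37)*22)/(3129 + 5) = (22/37)/3134 = (22/37)*(1/3134) = 11/57979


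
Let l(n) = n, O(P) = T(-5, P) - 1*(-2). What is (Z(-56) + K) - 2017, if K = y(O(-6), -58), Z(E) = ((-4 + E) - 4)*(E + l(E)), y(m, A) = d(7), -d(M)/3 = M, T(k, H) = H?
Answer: 5130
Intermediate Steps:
d(M) = -3*M
O(P) = 2 + P (O(P) = P - 1*(-2) = P + 2 = 2 + P)
y(m, A) = -21 (y(m, A) = -3*7 = -21)
Z(E) = 2*E*(-8 + E) (Z(E) = ((-4 + E) - 4)*(E + E) = (-8 + E)*(2*E) = 2*E*(-8 + E))
K = -21
(Z(-56) + K) - 2017 = (2*(-56)*(-8 - 56) - 21) - 2017 = (2*(-56)*(-64) - 21) - 2017 = (7168 - 21) - 2017 = 7147 - 2017 = 5130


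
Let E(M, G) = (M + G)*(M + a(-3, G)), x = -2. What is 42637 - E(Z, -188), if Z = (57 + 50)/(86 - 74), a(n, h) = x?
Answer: 6318095/144 ≈ 43876.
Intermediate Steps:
a(n, h) = -2
Z = 107/12 ≈ 8.9167
E(M, G) = (-2 + M)*(G + M) (E(M, G) = (M + G)*(M - 2) = (G + M)*(-2 + M) = (-2 + M)*(G + M))
42637 - E(Z, -188) = 42637 - ((107/12)² - 2*(-188) - 2*107/12 - 188*107/12) = 42637 - (11449/144 + 376 - 107/6 - 5029/3) = 42637 - 1*(-178367/144) = 42637 + 178367/144 = 6318095/144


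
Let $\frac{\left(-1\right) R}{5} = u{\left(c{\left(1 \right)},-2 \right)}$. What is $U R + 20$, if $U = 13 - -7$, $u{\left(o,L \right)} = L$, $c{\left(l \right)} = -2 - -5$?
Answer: $220$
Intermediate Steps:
$c{\left(l \right)} = 3$ ($c{\left(l \right)} = -2 + 5 = 3$)
$R = 10$ ($R = \left(-5\right) \left(-2\right) = 10$)
$U = 20$ ($U = 13 + 7 = 20$)
$U R + 20 = 20 \cdot 10 + 20 = 200 + 20 = 220$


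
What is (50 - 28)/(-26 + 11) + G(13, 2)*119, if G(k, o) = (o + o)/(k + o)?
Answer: 454/15 ≈ 30.267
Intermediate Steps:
G(k, o) = 2*o/(k + o) (G(k, o) = (2*o)/(k + o) = 2*o/(k + o))
(50 - 28)/(-26 + 11) + G(13, 2)*119 = (50 - 28)/(-26 + 11) + (2*2/(13 + 2))*119 = 22/(-15) + (2*2/15)*119 = 22*(-1/15) + (2*2*(1/15))*119 = -22/15 + (4/15)*119 = -22/15 + 476/15 = 454/15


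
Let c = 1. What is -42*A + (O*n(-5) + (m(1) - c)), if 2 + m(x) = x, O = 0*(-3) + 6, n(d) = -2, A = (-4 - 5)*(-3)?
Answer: -1148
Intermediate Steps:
A = 27 (A = -9*(-3) = 27)
O = 6 (O = 0 + 6 = 6)
m(x) = -2 + x
-42*A + (O*n(-5) + (m(1) - c)) = -42*27 + (6*(-2) + ((-2 + 1) - 1*1)) = -1134 + (-12 + (-1 - 1)) = -1134 + (-12 - 2) = -1134 - 14 = -1148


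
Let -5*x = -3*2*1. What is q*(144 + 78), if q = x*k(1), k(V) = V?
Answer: 1332/5 ≈ 266.40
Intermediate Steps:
x = 6/5 (x = -(-3*2)/5 = -(-6)/5 = -⅕*(-6) = 6/5 ≈ 1.2000)
q = 6/5 (q = (6/5)*1 = 6/5 ≈ 1.2000)
q*(144 + 78) = 6*(144 + 78)/5 = (6/5)*222 = 1332/5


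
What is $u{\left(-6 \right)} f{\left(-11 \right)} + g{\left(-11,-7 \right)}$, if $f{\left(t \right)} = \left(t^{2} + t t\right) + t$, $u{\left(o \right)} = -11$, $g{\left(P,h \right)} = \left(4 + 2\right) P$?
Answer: $-2607$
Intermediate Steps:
$g{\left(P,h \right)} = 6 P$
$f{\left(t \right)} = t + 2 t^{2}$ ($f{\left(t \right)} = \left(t^{2} + t^{2}\right) + t = 2 t^{2} + t = t + 2 t^{2}$)
$u{\left(-6 \right)} f{\left(-11 \right)} + g{\left(-11,-7 \right)} = - 11 \left(- 11 \left(1 + 2 \left(-11\right)\right)\right) + 6 \left(-11\right) = - 11 \left(- 11 \left(1 - 22\right)\right) - 66 = - 11 \left(\left(-11\right) \left(-21\right)\right) - 66 = \left(-11\right) 231 - 66 = -2541 - 66 = -2607$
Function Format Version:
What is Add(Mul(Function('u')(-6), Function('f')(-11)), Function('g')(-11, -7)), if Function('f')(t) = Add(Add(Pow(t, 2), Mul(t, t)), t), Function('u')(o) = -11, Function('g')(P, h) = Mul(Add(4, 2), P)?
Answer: -2607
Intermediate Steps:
Function('g')(P, h) = Mul(6, P)
Function('f')(t) = Add(t, Mul(2, Pow(t, 2))) (Function('f')(t) = Add(Add(Pow(t, 2), Pow(t, 2)), t) = Add(Mul(2, Pow(t, 2)), t) = Add(t, Mul(2, Pow(t, 2))))
Add(Mul(Function('u')(-6), Function('f')(-11)), Function('g')(-11, -7)) = Add(Mul(-11, Mul(-11, Add(1, Mul(2, -11)))), Mul(6, -11)) = Add(Mul(-11, Mul(-11, Add(1, -22))), -66) = Add(Mul(-11, Mul(-11, -21)), -66) = Add(Mul(-11, 231), -66) = Add(-2541, -66) = -2607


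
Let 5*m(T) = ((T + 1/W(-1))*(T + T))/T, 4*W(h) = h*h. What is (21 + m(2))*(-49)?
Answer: -5733/5 ≈ -1146.6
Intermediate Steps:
W(h) = h²/4 (W(h) = (h*h)/4 = h²/4)
m(T) = 8/5 + 2*T/5 (m(T) = (((T + 1/((¼)*(-1)²))*(T + T))/T)/5 = (((T + 1/((¼)*1))*(2*T))/T)/5 = (((T + 1/(¼))*(2*T))/T)/5 = (((T + 4)*(2*T))/T)/5 = (((4 + T)*(2*T))/T)/5 = ((2*T*(4 + T))/T)/5 = (8 + 2*T)/5 = 8/5 + 2*T/5)
(21 + m(2))*(-49) = (21 + (8/5 + (⅖)*2))*(-49) = (21 + (8/5 + ⅘))*(-49) = (21 + 12/5)*(-49) = (117/5)*(-49) = -5733/5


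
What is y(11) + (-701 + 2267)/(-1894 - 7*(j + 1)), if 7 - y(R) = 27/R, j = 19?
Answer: 4693/1243 ≈ 3.7755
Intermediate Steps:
y(R) = 7 - 27/R
y(11) + (-701 + 2267)/(-1894 - 7*(j + 1)) = (7 - 27/11) + (-701 + 2267)/(-1894 - 7*(19 + 1)) = (7 - 27*1/11) + 1566/(-1894 - 7*20) = (7 - 27/11) + 1566/(-1894 - 140) = 50/11 + 1566/(-2034) = 50/11 + 1566*(-1/2034) = 50/11 - 87/113 = 4693/1243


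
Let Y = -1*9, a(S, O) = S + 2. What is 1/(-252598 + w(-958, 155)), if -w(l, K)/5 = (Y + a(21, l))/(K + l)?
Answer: -803/202836124 ≈ -3.9589e-6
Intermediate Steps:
a(S, O) = 2 + S
Y = -9
w(l, K) = -70/(K + l) (w(l, K) = -5*(-9 + (2 + 21))/(K + l) = -5*(-9 + 23)/(K + l) = -70/(K + l))
1/(-252598 + w(-958, 155)) = 1/(-252598 - 70/(155 - 958)) = 1/(-252598 - 70/(-803)) = 1/(-252598 - 70*(-1/803)) = 1/(-252598 + 70/803) = 1/(-202836124/803) = -803/202836124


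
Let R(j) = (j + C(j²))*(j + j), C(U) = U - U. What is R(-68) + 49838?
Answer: 59086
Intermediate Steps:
C(U) = 0
R(j) = 2*j² (R(j) = (j + 0)*(j + j) = j*(2*j) = 2*j²)
R(-68) + 49838 = 2*(-68)² + 49838 = 2*4624 + 49838 = 9248 + 49838 = 59086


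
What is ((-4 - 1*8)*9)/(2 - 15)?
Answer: 108/13 ≈ 8.3077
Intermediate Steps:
((-4 - 1*8)*9)/(2 - 15) = ((-4 - 8)*9)/(-13) = -12*9*(-1/13) = -108*(-1/13) = 108/13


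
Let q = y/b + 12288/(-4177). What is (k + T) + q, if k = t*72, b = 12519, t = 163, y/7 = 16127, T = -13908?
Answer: -113260222555/52291863 ≈ -2165.9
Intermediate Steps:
y = 112889 (y = 7*16127 = 112889)
k = 11736 (k = 163*72 = 11736)
q = 317703881/52291863 (q = 112889/12519 + 12288/(-4177) = 112889*(1/12519) + 12288*(-1/4177) = 112889/12519 - 12288/4177 = 317703881/52291863 ≈ 6.0756)
(k + T) + q = (11736 - 13908) + 317703881/52291863 = -2172 + 317703881/52291863 = -113260222555/52291863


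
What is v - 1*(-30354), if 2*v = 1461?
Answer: 62169/2 ≈ 31085.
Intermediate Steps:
v = 1461/2 (v = (½)*1461 = 1461/2 ≈ 730.50)
v - 1*(-30354) = 1461/2 - 1*(-30354) = 1461/2 + 30354 = 62169/2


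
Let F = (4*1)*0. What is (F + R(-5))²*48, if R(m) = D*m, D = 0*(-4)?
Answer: 0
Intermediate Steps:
D = 0
F = 0 (F = 4*0 = 0)
R(m) = 0 (R(m) = 0*m = 0)
(F + R(-5))²*48 = (0 + 0)²*48 = 0²*48 = 0*48 = 0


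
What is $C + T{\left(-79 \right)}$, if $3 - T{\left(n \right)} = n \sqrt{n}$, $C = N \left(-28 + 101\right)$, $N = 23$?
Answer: $1682 + 79 i \sqrt{79} \approx 1682.0 + 702.17 i$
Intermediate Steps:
$C = 1679$ ($C = 23 \left(-28 + 101\right) = 23 \cdot 73 = 1679$)
$T{\left(n \right)} = 3 - n^{\frac{3}{2}}$ ($T{\left(n \right)} = 3 - n \sqrt{n} = 3 - n^{\frac{3}{2}}$)
$C + T{\left(-79 \right)} = 1679 + \left(3 - \left(-79\right)^{\frac{3}{2}}\right) = 1679 + \left(3 - - 79 i \sqrt{79}\right) = 1679 + \left(3 + 79 i \sqrt{79}\right) = 1682 + 79 i \sqrt{79}$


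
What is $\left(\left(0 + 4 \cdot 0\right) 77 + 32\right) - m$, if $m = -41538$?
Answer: $41570$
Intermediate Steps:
$\left(\left(0 + 4 \cdot 0\right) 77 + 32\right) - m = \left(\left(0 + 4 \cdot 0\right) 77 + 32\right) - -41538 = \left(\left(0 + 0\right) 77 + 32\right) + 41538 = \left(0 \cdot 77 + 32\right) + 41538 = \left(0 + 32\right) + 41538 = 32 + 41538 = 41570$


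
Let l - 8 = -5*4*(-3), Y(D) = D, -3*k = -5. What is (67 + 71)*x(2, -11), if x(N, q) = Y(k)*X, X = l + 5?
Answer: 16790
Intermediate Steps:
k = 5/3 (k = -⅓*(-5) = 5/3 ≈ 1.6667)
l = 68 (l = 8 - 5*4*(-3) = 8 - 20*(-3) = 8 + 60 = 68)
X = 73 (X = 68 + 5 = 73)
x(N, q) = 365/3 (x(N, q) = (5/3)*73 = 365/3)
(67 + 71)*x(2, -11) = (67 + 71)*(365/3) = 138*(365/3) = 16790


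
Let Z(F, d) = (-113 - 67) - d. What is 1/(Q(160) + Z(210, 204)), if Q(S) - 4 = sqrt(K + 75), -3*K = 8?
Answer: -1140/432983 - sqrt(651)/432983 ≈ -0.0026918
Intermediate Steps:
K = -8/3 (K = -1/3*8 = -8/3 ≈ -2.6667)
Z(F, d) = -180 - d
Q(S) = 4 + sqrt(651)/3 (Q(S) = 4 + sqrt(-8/3 + 75) = 4 + sqrt(217/3) = 4 + sqrt(651)/3)
1/(Q(160) + Z(210, 204)) = 1/((4 + sqrt(651)/3) + (-180 - 1*204)) = 1/((4 + sqrt(651)/3) + (-180 - 204)) = 1/((4 + sqrt(651)/3) - 384) = 1/(-380 + sqrt(651)/3)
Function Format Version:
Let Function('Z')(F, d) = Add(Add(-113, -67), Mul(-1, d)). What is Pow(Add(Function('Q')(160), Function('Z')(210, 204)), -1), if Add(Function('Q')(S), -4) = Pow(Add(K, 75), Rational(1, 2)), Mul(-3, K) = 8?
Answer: Add(Rational(-1140, 432983), Mul(Rational(-1, 432983), Pow(651, Rational(1, 2)))) ≈ -0.0026918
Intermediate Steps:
K = Rational(-8, 3) (K = Mul(Rational(-1, 3), 8) = Rational(-8, 3) ≈ -2.6667)
Function('Z')(F, d) = Add(-180, Mul(-1, d))
Function('Q')(S) = Add(4, Mul(Rational(1, 3), Pow(651, Rational(1, 2)))) (Function('Q')(S) = Add(4, Pow(Add(Rational(-8, 3), 75), Rational(1, 2))) = Add(4, Pow(Rational(217, 3), Rational(1, 2))) = Add(4, Mul(Rational(1, 3), Pow(651, Rational(1, 2)))))
Pow(Add(Function('Q')(160), Function('Z')(210, 204)), -1) = Pow(Add(Add(4, Mul(Rational(1, 3), Pow(651, Rational(1, 2)))), Add(-180, Mul(-1, 204))), -1) = Pow(Add(Add(4, Mul(Rational(1, 3), Pow(651, Rational(1, 2)))), Add(-180, -204)), -1) = Pow(Add(Add(4, Mul(Rational(1, 3), Pow(651, Rational(1, 2)))), -384), -1) = Pow(Add(-380, Mul(Rational(1, 3), Pow(651, Rational(1, 2)))), -1)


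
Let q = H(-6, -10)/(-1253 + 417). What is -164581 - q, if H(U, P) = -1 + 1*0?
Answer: -137589717/836 ≈ -1.6458e+5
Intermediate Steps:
H(U, P) = -1 (H(U, P) = -1 + 0 = -1)
q = 1/836 (q = -1/(-1253 + 417) = -1/(-836) = -1/836*(-1) = 1/836 ≈ 0.0011962)
-164581 - q = -164581 - 1*1/836 = -164581 - 1/836 = -137589717/836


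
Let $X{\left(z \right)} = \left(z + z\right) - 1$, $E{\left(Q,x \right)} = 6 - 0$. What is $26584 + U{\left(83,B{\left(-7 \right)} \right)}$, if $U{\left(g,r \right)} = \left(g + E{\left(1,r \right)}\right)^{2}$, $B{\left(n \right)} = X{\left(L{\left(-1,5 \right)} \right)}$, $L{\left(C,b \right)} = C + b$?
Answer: $34505$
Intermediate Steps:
$E{\left(Q,x \right)} = 6$ ($E{\left(Q,x \right)} = 6 + 0 = 6$)
$X{\left(z \right)} = -1 + 2 z$ ($X{\left(z \right)} = 2 z - 1 = -1 + 2 z$)
$B{\left(n \right)} = 7$ ($B{\left(n \right)} = -1 + 2 \left(-1 + 5\right) = -1 + 2 \cdot 4 = -1 + 8 = 7$)
$U{\left(g,r \right)} = \left(6 + g\right)^{2}$ ($U{\left(g,r \right)} = \left(g + 6\right)^{2} = \left(6 + g\right)^{2}$)
$26584 + U{\left(83,B{\left(-7 \right)} \right)} = 26584 + \left(6 + 83\right)^{2} = 26584 + 89^{2} = 26584 + 7921 = 34505$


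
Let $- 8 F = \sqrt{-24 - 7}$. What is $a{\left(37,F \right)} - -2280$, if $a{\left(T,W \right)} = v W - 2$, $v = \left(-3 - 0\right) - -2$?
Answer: $2278 + \frac{i \sqrt{31}}{8} \approx 2278.0 + 0.69597 i$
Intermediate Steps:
$F = - \frac{i \sqrt{31}}{8}$ ($F = - \frac{\sqrt{-24 - 7}}{8} = - \frac{\sqrt{-31}}{8} = - \frac{i \sqrt{31}}{8} \approx - 0.69597 i$)
$v = -1$ ($v = \left(-3 + 0\right) + 2 = -3 + 2 = -1$)
$a{\left(T,W \right)} = -2 - W$ ($a{\left(T,W \right)} = - W - 2 = -2 - W$)
$a{\left(37,F \right)} - -2280 = \left(-2 - - \frac{i \sqrt{31}}{8}\right) - -2280 = \left(-2 + \frac{i \sqrt{31}}{8}\right) + 2280 = 2278 + \frac{i \sqrt{31}}{8}$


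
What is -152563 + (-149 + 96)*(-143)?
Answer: -144984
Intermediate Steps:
-152563 + (-149 + 96)*(-143) = -152563 - 53*(-143) = -152563 + 7579 = -144984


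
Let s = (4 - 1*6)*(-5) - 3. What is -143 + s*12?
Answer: -59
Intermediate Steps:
s = 7 (s = (4 - 6)*(-5) - 3 = -2*(-5) - 3 = 10 - 3 = 7)
-143 + s*12 = -143 + 7*12 = -143 + 84 = -59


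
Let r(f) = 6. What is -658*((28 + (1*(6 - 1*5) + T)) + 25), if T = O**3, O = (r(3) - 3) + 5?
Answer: -372428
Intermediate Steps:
O = 8 (O = (6 - 3) + 5 = 3 + 5 = 8)
T = 512 (T = 8**3 = 512)
-658*((28 + (1*(6 - 1*5) + T)) + 25) = -658*((28 + (1*(6 - 1*5) + 512)) + 25) = -658*((28 + (1*(6 - 5) + 512)) + 25) = -658*((28 + (1*1 + 512)) + 25) = -658*((28 + (1 + 512)) + 25) = -658*((28 + 513) + 25) = -658*(541 + 25) = -658*566 = -372428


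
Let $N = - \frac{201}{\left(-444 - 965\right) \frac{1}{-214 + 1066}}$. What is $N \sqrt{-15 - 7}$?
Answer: $\frac{171252 i \sqrt{22}}{1409} \approx 570.08 i$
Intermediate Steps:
$N = \frac{171252}{1409}$ ($N = - \frac{201}{\left(-1409\right) \frac{1}{852}} = - \frac{201}{- \frac{1409}{852}} = \left(-201\right) \left(- \frac{852}{1409}\right) = \frac{171252}{1409} \approx 121.54$)
$N \sqrt{-15 - 7} = \frac{171252 \sqrt{-15 - 7}}{1409} = \frac{171252 \sqrt{-22}}{1409} = \frac{171252 i \sqrt{22}}{1409}$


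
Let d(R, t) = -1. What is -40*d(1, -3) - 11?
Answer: 29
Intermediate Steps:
-40*d(1, -3) - 11 = -40*(-1) - 11 = 40 - 11 = 29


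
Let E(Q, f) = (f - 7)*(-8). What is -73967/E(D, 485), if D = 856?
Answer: 73967/3824 ≈ 19.343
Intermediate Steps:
E(Q, f) = 56 - 8*f (E(Q, f) = (-7 + f)*(-8) = 56 - 8*f)
-73967/E(D, 485) = -73967/(56 - 8*485) = -73967/(56 - 3880) = -73967/(-3824) = -73967*(-1/3824) = 73967/3824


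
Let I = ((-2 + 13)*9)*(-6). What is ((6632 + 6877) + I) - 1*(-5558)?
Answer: 18473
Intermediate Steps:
I = -594 (I = (11*9)*(-6) = 99*(-6) = -594)
((6632 + 6877) + I) - 1*(-5558) = ((6632 + 6877) - 594) - 1*(-5558) = (13509 - 594) + 5558 = 12915 + 5558 = 18473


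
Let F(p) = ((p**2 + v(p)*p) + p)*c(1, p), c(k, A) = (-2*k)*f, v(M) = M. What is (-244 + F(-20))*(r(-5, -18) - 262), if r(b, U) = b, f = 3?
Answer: 1314708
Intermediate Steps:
c(k, A) = -6*k (c(k, A) = -2*k*3 = -6*k)
F(p) = -12*p**2 - 6*p (F(p) = ((p**2 + p*p) + p)*(-6*1) = ((p**2 + p**2) + p)*(-6) = (2*p**2 + p)*(-6) = (p + 2*p**2)*(-6) = -12*p**2 - 6*p)
(-244 + F(-20))*(r(-5, -18) - 262) = (-244 - 6*(-20)*(1 + 2*(-20)))*(-5 - 262) = (-244 - 6*(-20)*(1 - 40))*(-267) = (-244 - 6*(-20)*(-39))*(-267) = (-244 - 4680)*(-267) = -4924*(-267) = 1314708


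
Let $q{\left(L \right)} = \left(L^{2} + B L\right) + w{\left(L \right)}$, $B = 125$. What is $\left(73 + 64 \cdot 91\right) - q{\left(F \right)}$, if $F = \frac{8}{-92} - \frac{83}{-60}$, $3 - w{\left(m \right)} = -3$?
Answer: $\frac{10907017379}{1904400} \approx 5727.3$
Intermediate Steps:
$w{\left(m \right)} = 6$ ($w{\left(m \right)} = 3 - -3 = 3 + 3 = 6$)
$F = \frac{1789}{1380}$ ($F = 8 \left(- \frac{1}{92}\right) - - \frac{83}{60} = - \frac{2}{23} + \frac{83}{60} = \frac{1789}{1380} \approx 1.2964$)
$q{\left(L \right)} = 6 + L^{2} + 125 L$ ($q{\left(L \right)} = \left(L^{2} + 125 L\right) + 6 = 6 + L^{2} + 125 L$)
$\left(73 + 64 \cdot 91\right) - q{\left(F \right)} = \left(73 + 64 \cdot 91\right) - \left(6 + \left(\frac{1789}{1380}\right)^{2} + 125 \cdot \frac{1789}{1380}\right) = \left(73 + 5824\right) - \left(6 + \frac{3200521}{1904400} + \frac{44725}{276}\right) = 5897 - \frac{323229421}{1904400} = \frac{10907017379}{1904400}$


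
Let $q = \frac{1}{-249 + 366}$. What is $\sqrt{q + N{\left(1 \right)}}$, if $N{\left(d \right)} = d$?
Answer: $\frac{\sqrt{1534}}{39} \approx 1.0043$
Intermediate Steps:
$q = \frac{1}{117} \approx 0.008547$
$\sqrt{q + N{\left(1 \right)}} = \sqrt{\frac{1}{117} + 1} = \sqrt{\frac{118}{117}} = \frac{\sqrt{1534}}{39}$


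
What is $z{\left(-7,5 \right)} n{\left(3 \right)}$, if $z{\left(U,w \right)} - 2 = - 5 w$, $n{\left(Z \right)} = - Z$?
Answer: $69$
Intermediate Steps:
$z{\left(U,w \right)} = 2 - 5 w$
$z{\left(-7,5 \right)} n{\left(3 \right)} = \left(2 - 25\right) \left(\left(-1\right) 3\right) = \left(2 - 25\right) \left(-3\right) = \left(-23\right) \left(-3\right) = 69$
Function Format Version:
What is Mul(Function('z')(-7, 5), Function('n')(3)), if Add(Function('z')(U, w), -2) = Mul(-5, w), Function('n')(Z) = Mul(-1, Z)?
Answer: 69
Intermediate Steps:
Function('z')(U, w) = Add(2, Mul(-5, w))
Mul(Function('z')(-7, 5), Function('n')(3)) = Mul(Add(2, Mul(-5, 5)), Mul(-1, 3)) = Mul(Add(2, -25), -3) = Mul(-23, -3) = 69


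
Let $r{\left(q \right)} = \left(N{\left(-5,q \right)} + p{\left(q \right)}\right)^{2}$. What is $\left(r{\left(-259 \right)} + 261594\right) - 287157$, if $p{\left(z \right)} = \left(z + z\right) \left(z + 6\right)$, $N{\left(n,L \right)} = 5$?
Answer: $17176435918$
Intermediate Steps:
$p{\left(z \right)} = 2 z \left(6 + z\right)$
$r{\left(q \right)} = \left(5 + 2 q \left(6 + q\right)\right)^{2}$
$\left(r{\left(-259 \right)} + 261594\right) - 287157 = \left(\left(5 + 2 \left(-259\right) \left(6 - 259\right)\right)^{2} + 261594\right) - 287157 = \left(\left(5 + 2 \left(-259\right) \left(-253\right)\right)^{2} + 261594\right) - 287157 = \left(\left(5 + 131054\right)^{2} + 261594\right) - 287157 = \left(131059^{2} + 261594\right) - 287157 = \left(17176461481 + 261594\right) - 287157 = 17176723075 - 287157 = 17176435918$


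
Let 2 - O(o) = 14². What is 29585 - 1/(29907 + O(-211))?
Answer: 879059104/29713 ≈ 29585.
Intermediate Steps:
O(o) = -194 (O(o) = 2 - 1*14² = 2 - 1*196 = 2 - 196 = -194)
29585 - 1/(29907 + O(-211)) = 29585 - 1/(29907 - 194) = 29585 - 1/29713 = 879059104/29713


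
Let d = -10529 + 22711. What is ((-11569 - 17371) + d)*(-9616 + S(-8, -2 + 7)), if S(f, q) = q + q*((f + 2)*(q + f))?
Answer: 159552918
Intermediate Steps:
d = 12182
S(f, q) = q + q*(2 + f)*(f + q) (S(f, q) = q + q*((2 + f)*(f + q)) = q + q*(2 + f)*(f + q))
((-11569 - 17371) + d)*(-9616 + S(-8, -2 + 7)) = ((-11569 - 17371) + 12182)*(-9616 + (-2 + 7)*(1 + (-8)² + 2*(-8) + 2*(-2 + 7) - 8*(-2 + 7))) = (-28940 + 12182)*(-9616 + 5*(1 + 64 - 16 + 2*5 - 8*5)) = -16758*(-9616 + 5*(1 + 64 - 16 + 10 - 40)) = -16758*(-9616 + 5*19) = -16758*(-9616 + 95) = -16758*(-9521) = 159552918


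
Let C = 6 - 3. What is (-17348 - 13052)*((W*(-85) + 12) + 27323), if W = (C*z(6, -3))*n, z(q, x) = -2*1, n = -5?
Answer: -753464000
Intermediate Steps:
z(q, x) = -2
C = 3
W = 30 (W = (3*(-2))*(-5) = -6*(-5) = 30)
(-17348 - 13052)*((W*(-85) + 12) + 27323) = (-17348 - 13052)*((30*(-85) + 12) + 27323) = -30400*((-2550 + 12) + 27323) = -30400*(-2538 + 27323) = -30400*24785 = -753464000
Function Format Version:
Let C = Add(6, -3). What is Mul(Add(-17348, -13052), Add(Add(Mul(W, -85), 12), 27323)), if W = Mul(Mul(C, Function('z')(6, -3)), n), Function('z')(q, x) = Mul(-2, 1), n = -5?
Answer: -753464000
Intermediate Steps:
Function('z')(q, x) = -2
C = 3
W = 30 (W = Mul(Mul(3, -2), -5) = Mul(-6, -5) = 30)
Mul(Add(-17348, -13052), Add(Add(Mul(W, -85), 12), 27323)) = Mul(Add(-17348, -13052), Add(Add(Mul(30, -85), 12), 27323)) = Mul(-30400, Add(Add(-2550, 12), 27323)) = Mul(-30400, Add(-2538, 27323)) = Mul(-30400, 24785) = -753464000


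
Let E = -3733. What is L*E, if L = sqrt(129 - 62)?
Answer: -3733*sqrt(67) ≈ -30556.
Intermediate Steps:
L = sqrt(67) ≈ 8.1853
L*E = sqrt(67)*(-3733) = -3733*sqrt(67)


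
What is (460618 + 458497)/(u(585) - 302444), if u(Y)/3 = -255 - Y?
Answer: -919115/304964 ≈ -3.0138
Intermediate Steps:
u(Y) = -765 - 3*Y (u(Y) = 3*(-255 - Y) = -765 - 3*Y)
(460618 + 458497)/(u(585) - 302444) = (460618 + 458497)/((-765 - 3*585) - 302444) = 919115/((-765 - 1755) - 302444) = 919115/(-2520 - 302444) = 919115/(-304964) = 919115*(-1/304964) = -919115/304964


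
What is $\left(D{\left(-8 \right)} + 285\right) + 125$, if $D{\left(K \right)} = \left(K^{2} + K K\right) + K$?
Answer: $530$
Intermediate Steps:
$D{\left(K \right)} = K + 2 K^{2}$ ($D{\left(K \right)} = \left(K^{2} + K^{2}\right) + K = 2 K^{2} + K = K + 2 K^{2}$)
$\left(D{\left(-8 \right)} + 285\right) + 125 = \left(- 8 \left(1 + 2 \left(-8\right)\right) + 285\right) + 125 = \left(- 8 \left(1 - 16\right) + 285\right) + 125 = \left(\left(-8\right) \left(-15\right) + 285\right) + 125 = \left(120 + 285\right) + 125 = 405 + 125 = 530$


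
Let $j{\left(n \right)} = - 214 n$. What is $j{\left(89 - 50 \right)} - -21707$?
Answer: $13361$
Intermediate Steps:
$j{\left(89 - 50 \right)} - -21707 = - 214 \left(89 - 50\right) - -21707 = - 214 \left(89 - 50\right) + 21707 = \left(-214\right) 39 + 21707 = -8346 + 21707 = 13361$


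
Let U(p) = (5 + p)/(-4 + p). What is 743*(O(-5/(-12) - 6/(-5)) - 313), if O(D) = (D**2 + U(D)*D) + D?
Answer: -119820038399/514800 ≈ -2.3275e+5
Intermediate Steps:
U(p) = (5 + p)/(-4 + p)
O(D) = D + D**2 + D*(5 + D)/(-4 + D) (O(D) = (D**2 + ((5 + D)/(-4 + D))*D) + D = (D**2 + D*(5 + D)/(-4 + D)) + D = D + D**2 + D*(5 + D)/(-4 + D))
743*(O(-5/(-12) - 6/(-5)) - 313) = 743*((-5/(-12) - 6/(-5))*(1 + (-5/(-12) - 6/(-5))**2 - 2*(-5/(-12) - 6/(-5)))/(-4 + (-5/(-12) - 6/(-5))) - 313) = 743*((-5*(-1/12) - 6*(-1/5))*(1 + (-5*(-1/12) - 6*(-1/5))**2 - 2*(-5*(-1/12) - 6*(-1/5)))/(-4 + (-5*(-1/12) - 6*(-1/5))) - 313) = 743*((5/12 + 6/5)*(1 + (5/12 + 6/5)**2 - 2*(5/12 + 6/5))/(-4 + (5/12 + 6/5)) - 313) = 743*(97*(1 + (97/60)**2 - 2*97/60)/(60*(-4 + 97/60)) - 313) = 743*(97*(1 + 9409/3600 - 97/30)/(60*(-143/60)) - 313) = 743*((97/60)*(-60/143)*(1369/3600) - 313) = 743*(-132793/514800 - 313) = 743*(-161265193/514800) = -119820038399/514800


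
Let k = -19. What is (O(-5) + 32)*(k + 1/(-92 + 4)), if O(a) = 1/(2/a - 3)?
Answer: -81977/136 ≈ -602.77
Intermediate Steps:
O(a) = 1/(-3 + 2/a)
(O(-5) + 32)*(k + 1/(-92 + 4)) = (-1*(-5)/(-2 + 3*(-5)) + 32)*(-19 + 1/(-92 + 4)) = (-1*(-5)/(-2 - 15) + 32)*(-19 + 1/(-88)) = (-1*(-5)/(-17) + 32)*(-19 - 1/88) = (-1*(-5)*(-1/17) + 32)*(-1673/88) = (-5/17 + 32)*(-1673/88) = (539/17)*(-1673/88) = -81977/136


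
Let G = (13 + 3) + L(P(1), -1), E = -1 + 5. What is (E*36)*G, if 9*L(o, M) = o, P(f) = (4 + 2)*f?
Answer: 2400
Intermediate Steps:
P(f) = 6*f
L(o, M) = o/9
E = 4
G = 50/3 (G = (13 + 3) + (6*1)/9 = 16 + (1/9)*6 = 16 + 2/3 = 50/3 ≈ 16.667)
(E*36)*G = (4*36)*(50/3) = 144*(50/3) = 2400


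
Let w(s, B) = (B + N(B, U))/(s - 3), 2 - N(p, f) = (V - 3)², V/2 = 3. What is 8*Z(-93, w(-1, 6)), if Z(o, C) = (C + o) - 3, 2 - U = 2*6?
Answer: -766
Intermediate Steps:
V = 6 (V = 2*3 = 6)
U = -10 (U = 2 - 2*6 = 2 - 1*12 = 2 - 12 = -10)
N(p, f) = -7 (N(p, f) = 2 - (6 - 3)² = 2 - 1*3² = 2 - 1*9 = 2 - 9 = -7)
w(s, B) = (-7 + B)/(-3 + s) (w(s, B) = (B - 7)/(s - 3) = (-7 + B)/(-3 + s))
Z(o, C) = -3 + C + o
8*Z(-93, w(-1, 6)) = 8*(-3 + (-7 + 6)/(-3 - 1) - 93) = 8*(-3 - 1/(-4) - 93) = 8*(-3 - ¼*(-1) - 93) = 8*(-3 + ¼ - 93) = 8*(-383/4) = -766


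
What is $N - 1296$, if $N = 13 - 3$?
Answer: $-1286$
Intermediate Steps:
$N = 10$
$N - 1296 = 10 - 1296 = -1286$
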